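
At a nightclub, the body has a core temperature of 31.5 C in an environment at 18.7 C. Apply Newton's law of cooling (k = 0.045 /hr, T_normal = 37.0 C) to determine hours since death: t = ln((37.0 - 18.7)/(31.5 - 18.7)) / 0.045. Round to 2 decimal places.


Using Newton's law of cooling:
t = ln((T_normal - T_ambient) / (T_body - T_ambient)) / k
T_normal - T_ambient = 18.3
T_body - T_ambient = 12.8
Ratio = 1.429688
ln(ratio) = 0.357456
t = 0.357456 / 0.045 = 7.94 hours

7.94


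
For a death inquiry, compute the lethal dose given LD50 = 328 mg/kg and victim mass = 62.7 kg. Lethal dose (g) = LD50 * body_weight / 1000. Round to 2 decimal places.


Lethal dose calculation:
Lethal dose = LD50 * body_weight / 1000
= 328 * 62.7 / 1000
= 20565.6 / 1000
= 20.57 g

20.57


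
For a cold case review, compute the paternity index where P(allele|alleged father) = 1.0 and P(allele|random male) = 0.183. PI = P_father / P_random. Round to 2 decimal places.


Paternity Index calculation:
PI = P(allele|father) / P(allele|random)
PI = 1.0 / 0.183
PI = 5.46

5.46


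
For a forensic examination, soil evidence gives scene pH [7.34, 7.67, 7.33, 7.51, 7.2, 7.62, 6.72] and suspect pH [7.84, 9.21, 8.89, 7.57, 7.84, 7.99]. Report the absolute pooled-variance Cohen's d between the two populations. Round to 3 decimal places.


Pooled-variance Cohen's d for soil pH comparison:
Scene mean = 51.39 / 7 = 7.341429
Suspect mean = 49.34 / 6 = 8.223333
Scene sample variance s_s^2 = 0.103381
Suspect sample variance s_c^2 = 0.438627
Pooled variance = ((n_s-1)*s_s^2 + (n_c-1)*s_c^2) / (n_s + n_c - 2) = 0.255765
Pooled SD = sqrt(0.255765) = 0.505732
Mean difference = -0.881905
|d| = |-0.881905| / 0.505732 = 1.744

1.744


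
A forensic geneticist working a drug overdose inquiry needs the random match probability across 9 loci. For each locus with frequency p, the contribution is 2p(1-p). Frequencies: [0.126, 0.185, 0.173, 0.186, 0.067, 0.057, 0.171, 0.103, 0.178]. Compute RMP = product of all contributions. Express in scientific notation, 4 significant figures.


Computing RMP for 9 loci:
Locus 1: 2 * 0.126 * 0.874 = 0.220248
Locus 2: 2 * 0.185 * 0.815 = 0.30155
Locus 3: 2 * 0.173 * 0.827 = 0.286142
Locus 4: 2 * 0.186 * 0.814 = 0.302808
Locus 5: 2 * 0.067 * 0.933 = 0.125022
Locus 6: 2 * 0.057 * 0.943 = 0.107502
Locus 7: 2 * 0.171 * 0.829 = 0.283518
Locus 8: 2 * 0.103 * 0.897 = 0.184782
Locus 9: 2 * 0.178 * 0.822 = 0.292632
RMP = 1.186e-06

1.186e-06


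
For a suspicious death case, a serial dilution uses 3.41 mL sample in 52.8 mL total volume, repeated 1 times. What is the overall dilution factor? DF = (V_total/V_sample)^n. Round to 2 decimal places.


Dilution factor calculation:
Single dilution = V_total / V_sample = 52.8 / 3.41 ≈ 15.483871
Number of dilutions = 1
Total DF = (52.8 / 3.41)^1 (full precision, rounded at the end) = 15.48

15.48


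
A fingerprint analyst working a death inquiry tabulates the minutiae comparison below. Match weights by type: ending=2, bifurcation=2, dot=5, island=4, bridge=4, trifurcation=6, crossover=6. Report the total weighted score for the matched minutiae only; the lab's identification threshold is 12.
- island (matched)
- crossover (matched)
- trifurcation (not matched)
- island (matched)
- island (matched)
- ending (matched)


Weighted minutiae match score:
  island: matched, +4 (running total 4)
  crossover: matched, +6 (running total 10)
  trifurcation: not matched, +0
  island: matched, +4 (running total 14)
  island: matched, +4 (running total 18)
  ending: matched, +2 (running total 20)
Total score = 20
Threshold = 12; verdict = identification

20


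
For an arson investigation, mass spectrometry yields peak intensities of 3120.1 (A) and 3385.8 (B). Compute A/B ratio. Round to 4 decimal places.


Spectral peak ratio:
Peak A = 3120.1 counts
Peak B = 3385.8 counts
Ratio = 3120.1 / 3385.8 = 0.9215

0.9215


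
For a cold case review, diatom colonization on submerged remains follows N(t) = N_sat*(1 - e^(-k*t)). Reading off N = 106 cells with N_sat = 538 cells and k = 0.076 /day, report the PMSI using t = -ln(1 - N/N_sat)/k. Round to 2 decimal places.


PMSI from diatom colonization curve:
N / N_sat = 106 / 538 = 0.197026
1 - N/N_sat = 0.802974
ln(1 - N/N_sat) = -0.219433
t = -ln(1 - N/N_sat) / k = -(-0.219433) / 0.076 = 2.89 days

2.89


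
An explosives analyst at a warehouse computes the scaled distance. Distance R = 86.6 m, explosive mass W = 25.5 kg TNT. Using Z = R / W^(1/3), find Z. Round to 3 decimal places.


Scaled distance calculation:
W^(1/3) = 25.5^(1/3) = 2.943383
Z = R / W^(1/3) = 86.6 / 2.943383
Z = 29.422 m/kg^(1/3)

29.422


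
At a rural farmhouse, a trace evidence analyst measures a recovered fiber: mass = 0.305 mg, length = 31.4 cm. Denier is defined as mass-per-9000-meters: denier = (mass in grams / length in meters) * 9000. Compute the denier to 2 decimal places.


Denier calculation:
Mass in grams = 0.305 mg / 1000 = 0.000305 g
Length in meters = 31.4 cm / 100 = 0.314 m
Linear density = mass / length = 0.000305 / 0.314 = 0.00097134 g/m
Denier = (g/m) * 9000 = 0.00097134 * 9000 = 8.74

8.74


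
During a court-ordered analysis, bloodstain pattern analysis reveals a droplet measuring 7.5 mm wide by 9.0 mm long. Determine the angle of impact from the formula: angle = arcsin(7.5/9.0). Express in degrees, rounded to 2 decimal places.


Blood spatter impact angle calculation:
width / length = 7.5 / 9.0 = 0.833333
angle = arcsin(0.833333)
angle = 56.44 degrees

56.44


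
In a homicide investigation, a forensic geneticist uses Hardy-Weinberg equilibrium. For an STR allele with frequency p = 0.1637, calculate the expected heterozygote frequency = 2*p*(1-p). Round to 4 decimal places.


Hardy-Weinberg heterozygote frequency:
q = 1 - p = 1 - 0.1637 = 0.8363
2pq = 2 * 0.1637 * 0.8363 = 0.2738

0.2738


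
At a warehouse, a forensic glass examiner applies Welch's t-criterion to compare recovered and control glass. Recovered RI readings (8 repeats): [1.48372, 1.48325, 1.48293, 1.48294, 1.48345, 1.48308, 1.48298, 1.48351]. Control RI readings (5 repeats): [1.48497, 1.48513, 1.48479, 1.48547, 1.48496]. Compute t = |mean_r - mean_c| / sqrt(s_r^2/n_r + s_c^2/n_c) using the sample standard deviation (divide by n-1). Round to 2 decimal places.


Welch's t-criterion for glass RI comparison:
Recovered mean = sum / n_r = 11.86586 / 8 = 1.4832325
Control mean = sum / n_c = 7.42532 / 5 = 1.485064
Recovered sample variance s_r^2 = 8.94786e-08
Control sample variance s_c^2 = 6.598e-08
Welch SE (unpooled) = sqrt(s_r^2/n_r + s_c^2/n_c) = sqrt(1.11848e-08 + 1.3196e-08) = sqrt(2.43808e-08) = 0.000156144
|mean_r - mean_c| = 0.0018315
t = 0.0018315 / 0.000156144 = 11.73

11.73


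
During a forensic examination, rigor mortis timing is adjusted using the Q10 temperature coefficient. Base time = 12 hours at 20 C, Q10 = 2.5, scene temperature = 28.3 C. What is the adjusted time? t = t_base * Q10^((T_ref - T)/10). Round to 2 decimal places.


Rigor mortis time adjustment:
Exponent = (T_ref - T_actual) / 10 = (20 - 28.3) / 10 = -0.83
Q10 factor = 2.5^-0.83 = 0.46742
t_adjusted = 12 * 0.46742 = 5.61 hours

5.61


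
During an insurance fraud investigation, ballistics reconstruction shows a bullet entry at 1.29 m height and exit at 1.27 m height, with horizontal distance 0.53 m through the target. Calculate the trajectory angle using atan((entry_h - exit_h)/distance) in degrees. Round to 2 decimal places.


Bullet trajectory angle:
Height difference = 1.29 - 1.27 = 0.02 m
angle = atan(0.02 / 0.53)
angle = atan(0.037736)
angle = 2.16 degrees

2.16


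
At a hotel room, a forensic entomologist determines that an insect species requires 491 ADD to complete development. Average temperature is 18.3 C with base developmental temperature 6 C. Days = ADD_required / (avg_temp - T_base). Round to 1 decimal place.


Insect development time:
Effective temperature = avg_temp - T_base = 18.3 - 6 = 12.3 C
Days = ADD / effective_temp = 491 / 12.3 = 39.9 days

39.9


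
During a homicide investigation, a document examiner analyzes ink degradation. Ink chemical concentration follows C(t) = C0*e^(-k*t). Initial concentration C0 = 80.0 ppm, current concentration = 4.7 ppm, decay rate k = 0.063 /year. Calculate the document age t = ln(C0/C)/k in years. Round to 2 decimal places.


Document age estimation:
C0/C = 80.0 / 4.7 = 17.021277
ln(C0/C) = 2.834464
t = 2.834464 / 0.063 = 44.99 years

44.99


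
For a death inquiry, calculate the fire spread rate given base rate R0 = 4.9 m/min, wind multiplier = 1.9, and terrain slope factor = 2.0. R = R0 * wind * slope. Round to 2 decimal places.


Fire spread rate calculation:
R = R0 * wind_factor * slope_factor
= 4.9 * 1.9 * 2.0
= 9.31 * 2.0
= 18.62 m/min

18.62


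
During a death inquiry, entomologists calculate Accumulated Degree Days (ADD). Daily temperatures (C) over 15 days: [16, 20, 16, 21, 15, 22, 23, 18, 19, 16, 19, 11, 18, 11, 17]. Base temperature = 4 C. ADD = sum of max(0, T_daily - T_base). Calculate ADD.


Computing ADD day by day:
Day 1: max(0, 16 - 4) = 12
Day 2: max(0, 20 - 4) = 16
Day 3: max(0, 16 - 4) = 12
Day 4: max(0, 21 - 4) = 17
Day 5: max(0, 15 - 4) = 11
Day 6: max(0, 22 - 4) = 18
Day 7: max(0, 23 - 4) = 19
Day 8: max(0, 18 - 4) = 14
Day 9: max(0, 19 - 4) = 15
Day 10: max(0, 16 - 4) = 12
Day 11: max(0, 19 - 4) = 15
Day 12: max(0, 11 - 4) = 7
Day 13: max(0, 18 - 4) = 14
Day 14: max(0, 11 - 4) = 7
Day 15: max(0, 17 - 4) = 13
Total ADD = 202

202


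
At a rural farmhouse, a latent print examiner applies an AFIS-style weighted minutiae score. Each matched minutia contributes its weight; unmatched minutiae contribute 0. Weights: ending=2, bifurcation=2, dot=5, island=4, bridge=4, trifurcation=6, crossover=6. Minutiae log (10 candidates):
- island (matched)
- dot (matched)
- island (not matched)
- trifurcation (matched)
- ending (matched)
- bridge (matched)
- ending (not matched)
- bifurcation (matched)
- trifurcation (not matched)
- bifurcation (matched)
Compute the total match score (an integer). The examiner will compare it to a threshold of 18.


Weighted minutiae match score:
  island: matched, +4 (running total 4)
  dot: matched, +5 (running total 9)
  island: not matched, +0
  trifurcation: matched, +6 (running total 15)
  ending: matched, +2 (running total 17)
  bridge: matched, +4 (running total 21)
  ending: not matched, +0
  bifurcation: matched, +2 (running total 23)
  trifurcation: not matched, +0
  bifurcation: matched, +2 (running total 25)
Total score = 25
Threshold = 18; verdict = identification

25


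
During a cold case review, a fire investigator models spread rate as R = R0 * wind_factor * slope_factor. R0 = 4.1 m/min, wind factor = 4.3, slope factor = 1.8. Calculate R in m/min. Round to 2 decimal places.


Fire spread rate calculation:
R = R0 * wind_factor * slope_factor
= 4.1 * 4.3 * 1.8
= 17.63 * 1.8
= 31.73 m/min

31.73


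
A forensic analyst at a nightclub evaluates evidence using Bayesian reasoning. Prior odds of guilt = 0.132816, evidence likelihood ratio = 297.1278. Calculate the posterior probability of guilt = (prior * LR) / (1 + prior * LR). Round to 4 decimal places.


Bayesian evidence evaluation:
Posterior odds = prior_odds * LR = 0.132816 * 297.1278 = 39.46333
Posterior probability = posterior_odds / (1 + posterior_odds)
= 39.46333 / (1 + 39.46333)
= 39.46333 / 40.46333
= 0.9753

0.9753


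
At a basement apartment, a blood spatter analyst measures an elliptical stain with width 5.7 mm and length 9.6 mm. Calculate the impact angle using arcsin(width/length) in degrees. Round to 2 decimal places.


Blood spatter impact angle calculation:
width / length = 5.7 / 9.6 = 0.59375
angle = arcsin(0.59375)
angle = 36.42 degrees

36.42


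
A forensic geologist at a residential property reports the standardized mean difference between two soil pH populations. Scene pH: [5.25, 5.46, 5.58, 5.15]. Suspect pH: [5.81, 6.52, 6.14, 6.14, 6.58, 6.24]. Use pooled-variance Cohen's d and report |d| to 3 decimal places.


Pooled-variance Cohen's d for soil pH comparison:
Scene mean = 21.44 / 4 = 5.36
Suspect mean = 37.43 / 6 = 6.238333
Scene sample variance s_s^2 = 0.0382
Suspect sample variance s_c^2 = 0.079777
Pooled variance = ((n_s-1)*s_s^2 + (n_c-1)*s_c^2) / (n_s + n_c - 2) = 0.064185
Pooled SD = sqrt(0.064185) = 0.253348
Mean difference = -0.878333
|d| = |-0.878333| / 0.253348 = 3.467

3.467


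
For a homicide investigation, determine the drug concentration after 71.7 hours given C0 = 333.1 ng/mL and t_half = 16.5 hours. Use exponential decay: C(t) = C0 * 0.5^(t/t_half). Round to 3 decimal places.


Drug concentration decay:
Number of half-lives = t / t_half = 71.7 / 16.5 = 4.345455
Decay factor = 0.5^4.345455 = 0.04919123
C(t) = 333.1 * 0.04919123 = 16.386 ng/mL

16.386


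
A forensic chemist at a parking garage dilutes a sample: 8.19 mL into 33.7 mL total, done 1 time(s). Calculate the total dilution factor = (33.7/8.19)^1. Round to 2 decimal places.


Dilution factor calculation:
Single dilution = V_total / V_sample = 33.7 / 8.19 ≈ 4.114774
Number of dilutions = 1
Total DF = (33.7 / 8.19)^1 (full precision, rounded at the end) = 4.11

4.11


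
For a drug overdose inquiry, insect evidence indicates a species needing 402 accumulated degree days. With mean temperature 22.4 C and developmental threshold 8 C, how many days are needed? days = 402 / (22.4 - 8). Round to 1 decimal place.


Insect development time:
Effective temperature = avg_temp - T_base = 22.4 - 8 = 14.4 C
Days = ADD / effective_temp = 402 / 14.4 = 27.9 days

27.9


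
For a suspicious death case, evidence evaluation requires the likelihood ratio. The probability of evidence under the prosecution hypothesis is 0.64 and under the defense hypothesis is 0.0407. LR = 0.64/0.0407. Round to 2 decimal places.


Likelihood ratio calculation:
LR = P(E|Hp) / P(E|Hd)
LR = 0.64 / 0.0407
LR = 15.72

15.72


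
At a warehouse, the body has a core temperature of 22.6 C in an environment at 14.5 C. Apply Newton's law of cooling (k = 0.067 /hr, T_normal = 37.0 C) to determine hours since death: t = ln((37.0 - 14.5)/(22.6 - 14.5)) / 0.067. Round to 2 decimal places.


Using Newton's law of cooling:
t = ln((T_normal - T_ambient) / (T_body - T_ambient)) / k
T_normal - T_ambient = 22.5
T_body - T_ambient = 8.1
Ratio = 2.777778
ln(ratio) = 1.021651
t = 1.021651 / 0.067 = 15.25 hours

15.25


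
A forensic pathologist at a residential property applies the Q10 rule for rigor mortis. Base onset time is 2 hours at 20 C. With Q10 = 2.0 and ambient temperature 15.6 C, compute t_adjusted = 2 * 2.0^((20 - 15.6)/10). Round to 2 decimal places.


Rigor mortis time adjustment:
Exponent = (T_ref - T_actual) / 10 = (20 - 15.6) / 10 = 0.44
Q10 factor = 2.0^0.44 = 1.3566
t_adjusted = 2 * 1.3566 = 2.71 hours

2.71


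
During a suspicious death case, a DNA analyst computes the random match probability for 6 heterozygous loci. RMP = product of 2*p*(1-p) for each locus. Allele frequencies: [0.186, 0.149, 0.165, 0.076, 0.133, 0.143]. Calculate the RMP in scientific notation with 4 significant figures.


Computing RMP for 6 loci:
Locus 1: 2 * 0.186 * 0.814 = 0.302808
Locus 2: 2 * 0.149 * 0.851 = 0.253598
Locus 3: 2 * 0.165 * 0.835 = 0.27555
Locus 4: 2 * 0.076 * 0.924 = 0.140448
Locus 5: 2 * 0.133 * 0.867 = 0.230622
Locus 6: 2 * 0.143 * 0.857 = 0.245102
RMP = 1.680e-04

1.680e-04


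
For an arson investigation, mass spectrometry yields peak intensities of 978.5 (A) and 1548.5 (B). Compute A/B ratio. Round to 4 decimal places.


Spectral peak ratio:
Peak A = 978.5 counts
Peak B = 1548.5 counts
Ratio = 978.5 / 1548.5 = 0.6319

0.6319


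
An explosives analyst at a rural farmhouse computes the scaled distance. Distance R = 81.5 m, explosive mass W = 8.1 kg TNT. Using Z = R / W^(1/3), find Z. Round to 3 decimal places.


Scaled distance calculation:
W^(1/3) = 8.1^(1/3) = 2.008299
Z = R / W^(1/3) = 81.5 / 2.008299
Z = 40.582 m/kg^(1/3)

40.582


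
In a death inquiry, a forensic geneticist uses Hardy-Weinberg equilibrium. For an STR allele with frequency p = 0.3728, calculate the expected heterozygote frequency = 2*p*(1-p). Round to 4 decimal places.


Hardy-Weinberg heterozygote frequency:
q = 1 - p = 1 - 0.3728 = 0.6272
2pq = 2 * 0.3728 * 0.6272 = 0.4676

0.4676


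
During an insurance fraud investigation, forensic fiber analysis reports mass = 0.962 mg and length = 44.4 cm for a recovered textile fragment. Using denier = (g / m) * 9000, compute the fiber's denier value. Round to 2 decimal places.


Denier calculation:
Mass in grams = 0.962 mg / 1000 = 0.000962 g
Length in meters = 44.4 cm / 100 = 0.444 m
Linear density = mass / length = 0.000962 / 0.444 = 0.00216667 g/m
Denier = (g/m) * 9000 = 0.00216667 * 9000 = 19.50

19.50


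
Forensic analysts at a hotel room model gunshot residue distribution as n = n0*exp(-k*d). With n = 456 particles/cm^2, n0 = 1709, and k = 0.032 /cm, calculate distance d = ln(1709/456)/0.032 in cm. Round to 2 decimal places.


GSR distance calculation:
n0/n = 1709 / 456 = 3.747807
ln(n0/n) = 1.321171
d = 1.321171 / 0.032 = 41.29 cm

41.29


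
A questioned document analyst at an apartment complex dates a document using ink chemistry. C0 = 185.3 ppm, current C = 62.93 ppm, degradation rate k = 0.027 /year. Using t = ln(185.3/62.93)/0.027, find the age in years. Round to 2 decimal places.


Document age estimation:
C0/C = 185.3 / 62.93 = 2.944542
ln(C0/C) = 1.079953
t = 1.079953 / 0.027 = 40.00 years

40.00


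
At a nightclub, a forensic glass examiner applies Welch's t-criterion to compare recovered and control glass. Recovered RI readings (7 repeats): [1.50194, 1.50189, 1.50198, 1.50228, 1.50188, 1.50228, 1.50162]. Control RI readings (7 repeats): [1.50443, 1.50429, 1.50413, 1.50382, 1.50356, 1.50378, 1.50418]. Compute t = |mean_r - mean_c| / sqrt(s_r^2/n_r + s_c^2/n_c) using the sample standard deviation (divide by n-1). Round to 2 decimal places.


Welch's t-criterion for glass RI comparison:
Recovered mean = sum / n_r = 10.51387 / 7 = 1.5019814
Control mean = sum / n_c = 10.52819 / 7 = 1.5040271
Recovered sample variance s_r^2 = 5.4881e-08
Control sample variance s_c^2 = 9.79238e-08
Welch SE (unpooled) = sqrt(s_r^2/n_r + s_c^2/n_c) = sqrt(7.84014e-09 + 1.39891e-08) = sqrt(2.18292e-08) = 0.000147747
|mean_r - mean_c| = 0.00204571
t = 0.00204571 / 0.000147747 = 13.85

13.85


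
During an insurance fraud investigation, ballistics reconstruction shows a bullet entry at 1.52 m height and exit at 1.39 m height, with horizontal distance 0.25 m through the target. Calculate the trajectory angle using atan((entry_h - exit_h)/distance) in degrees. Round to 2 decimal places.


Bullet trajectory angle:
Height difference = 1.52 - 1.39 = 0.13 m
angle = atan(0.13 / 0.25)
angle = atan(0.52)
angle = 27.47 degrees

27.47


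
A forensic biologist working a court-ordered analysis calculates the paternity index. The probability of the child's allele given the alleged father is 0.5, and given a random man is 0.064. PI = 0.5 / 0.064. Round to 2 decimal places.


Paternity Index calculation:
PI = P(allele|father) / P(allele|random)
PI = 0.5 / 0.064
PI = 7.81

7.81


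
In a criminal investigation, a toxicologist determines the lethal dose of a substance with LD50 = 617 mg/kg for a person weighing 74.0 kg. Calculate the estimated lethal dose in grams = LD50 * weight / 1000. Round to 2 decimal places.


Lethal dose calculation:
Lethal dose = LD50 * body_weight / 1000
= 617 * 74.0 / 1000
= 45658 / 1000
= 45.66 g

45.66


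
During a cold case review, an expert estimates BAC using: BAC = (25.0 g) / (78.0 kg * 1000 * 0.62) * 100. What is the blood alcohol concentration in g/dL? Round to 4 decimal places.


Applying the Widmark formula:
BAC = (dose_g / (body_wt * 1000 * r)) * 100
Denominator = 78.0 * 1000 * 0.62 = 48360
BAC = (25.0 / 48360) * 100
BAC = 0.0517 g/dL

0.0517


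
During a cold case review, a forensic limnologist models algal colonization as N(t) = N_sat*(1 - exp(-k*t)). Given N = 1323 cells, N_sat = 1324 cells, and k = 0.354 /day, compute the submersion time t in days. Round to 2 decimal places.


PMSI from diatom colonization curve:
N / N_sat = 1323 / 1324 = 0.999245
1 - N/N_sat = 0.000755
ln(1 - N/N_sat) = -7.188793
t = -ln(1 - N/N_sat) / k = -(-7.188793) / 0.354 = 20.31 days

20.31


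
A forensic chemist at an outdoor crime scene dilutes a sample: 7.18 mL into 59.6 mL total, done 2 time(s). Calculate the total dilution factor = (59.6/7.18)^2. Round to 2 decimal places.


Dilution factor calculation:
Single dilution = V_total / V_sample = 59.6 / 7.18 ≈ 8.300836
Number of dilutions = 2
Total DF = (59.6 / 7.18)^2 (full precision, rounded at the end) = 68.90

68.90


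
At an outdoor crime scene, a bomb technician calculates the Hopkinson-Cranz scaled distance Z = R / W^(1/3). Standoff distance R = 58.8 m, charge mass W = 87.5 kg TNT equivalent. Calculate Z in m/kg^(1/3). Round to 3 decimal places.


Scaled distance calculation:
W^(1/3) = 87.5^(1/3) = 4.43952
Z = R / W^(1/3) = 58.8 / 4.43952
Z = 13.245 m/kg^(1/3)

13.245


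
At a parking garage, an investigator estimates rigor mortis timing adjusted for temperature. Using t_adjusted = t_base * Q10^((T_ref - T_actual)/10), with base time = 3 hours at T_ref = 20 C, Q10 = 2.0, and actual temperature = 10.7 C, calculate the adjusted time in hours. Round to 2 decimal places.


Rigor mortis time adjustment:
Exponent = (T_ref - T_actual) / 10 = (20 - 10.7) / 10 = 0.93
Q10 factor = 2.0^0.93 = 1.90528
t_adjusted = 3 * 1.90528 = 5.72 hours

5.72


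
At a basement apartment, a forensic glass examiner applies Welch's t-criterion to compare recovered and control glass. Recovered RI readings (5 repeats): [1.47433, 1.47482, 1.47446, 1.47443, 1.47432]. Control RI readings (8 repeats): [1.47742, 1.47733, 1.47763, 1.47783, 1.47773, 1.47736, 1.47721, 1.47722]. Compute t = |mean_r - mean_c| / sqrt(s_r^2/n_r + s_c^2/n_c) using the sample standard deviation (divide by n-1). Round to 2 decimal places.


Welch's t-criterion for glass RI comparison:
Recovered mean = sum / n_r = 7.37236 / 5 = 1.474472
Control mean = sum / n_c = 11.81973 / 8 = 1.4774662
Recovered sample variance s_r^2 = 4.157e-08
Control sample variance s_c^2 = 5.52839e-08
Welch SE (unpooled) = sqrt(s_r^2/n_r + s_c^2/n_c) = sqrt(8.314e-09 + 6.91049e-09) = sqrt(1.52245e-08) = 0.000123388
|mean_r - mean_c| = 0.00299425
t = 0.00299425 / 0.000123388 = 24.27

24.27


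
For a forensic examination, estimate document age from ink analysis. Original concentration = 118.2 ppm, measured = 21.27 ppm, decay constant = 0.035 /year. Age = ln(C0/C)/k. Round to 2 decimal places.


Document age estimation:
C0/C = 118.2 / 21.27 = 5.557123
ln(C0/C) = 1.715081
t = 1.715081 / 0.035 = 49.00 years

49.00


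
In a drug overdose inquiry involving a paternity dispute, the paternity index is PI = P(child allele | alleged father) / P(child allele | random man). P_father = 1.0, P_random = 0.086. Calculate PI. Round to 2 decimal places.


Paternity Index calculation:
PI = P(allele|father) / P(allele|random)
PI = 1.0 / 0.086
PI = 11.63

11.63


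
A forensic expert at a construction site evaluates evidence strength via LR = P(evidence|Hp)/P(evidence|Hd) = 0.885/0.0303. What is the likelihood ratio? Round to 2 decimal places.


Likelihood ratio calculation:
LR = P(E|Hp) / P(E|Hd)
LR = 0.885 / 0.0303
LR = 29.21

29.21


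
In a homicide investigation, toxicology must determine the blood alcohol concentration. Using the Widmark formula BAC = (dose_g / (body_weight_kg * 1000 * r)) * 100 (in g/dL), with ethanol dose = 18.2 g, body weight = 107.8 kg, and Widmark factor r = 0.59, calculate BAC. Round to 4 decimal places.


Applying the Widmark formula:
BAC = (dose_g / (body_wt * 1000 * r)) * 100
Denominator = 107.8 * 1000 * 0.59 = 63602
BAC = (18.2 / 63602) * 100
BAC = 0.0286 g/dL

0.0286


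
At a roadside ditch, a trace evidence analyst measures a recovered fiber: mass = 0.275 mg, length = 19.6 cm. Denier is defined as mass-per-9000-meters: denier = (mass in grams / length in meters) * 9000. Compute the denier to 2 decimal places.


Denier calculation:
Mass in grams = 0.275 mg / 1000 = 0.000275 g
Length in meters = 19.6 cm / 100 = 0.196 m
Linear density = mass / length = 0.000275 / 0.196 = 0.00140306 g/m
Denier = (g/m) * 9000 = 0.00140306 * 9000 = 12.63

12.63


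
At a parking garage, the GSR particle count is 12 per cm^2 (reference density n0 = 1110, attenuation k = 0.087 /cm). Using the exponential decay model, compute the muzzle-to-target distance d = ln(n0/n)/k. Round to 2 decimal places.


GSR distance calculation:
n0/n = 1110 / 12 = 92.5
ln(n0/n) = 4.527209
d = 4.527209 / 0.087 = 52.04 cm

52.04


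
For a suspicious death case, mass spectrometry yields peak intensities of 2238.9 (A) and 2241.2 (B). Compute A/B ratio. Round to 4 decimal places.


Spectral peak ratio:
Peak A = 2238.9 counts
Peak B = 2241.2 counts
Ratio = 2238.9 / 2241.2 = 0.9990

0.9990


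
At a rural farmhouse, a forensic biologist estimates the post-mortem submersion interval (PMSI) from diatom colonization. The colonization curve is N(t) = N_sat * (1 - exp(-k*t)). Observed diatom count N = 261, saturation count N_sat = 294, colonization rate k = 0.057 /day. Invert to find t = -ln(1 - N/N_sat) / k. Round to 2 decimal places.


PMSI from diatom colonization curve:
N / N_sat = 261 / 294 = 0.887755
1 - N/N_sat = 0.112245
ln(1 - N/N_sat) = -2.187071
t = -ln(1 - N/N_sat) / k = -(-2.187071) / 0.057 = 38.37 days

38.37


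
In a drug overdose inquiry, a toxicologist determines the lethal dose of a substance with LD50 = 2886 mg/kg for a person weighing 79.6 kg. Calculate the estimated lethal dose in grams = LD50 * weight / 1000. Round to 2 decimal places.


Lethal dose calculation:
Lethal dose = LD50 * body_weight / 1000
= 2886 * 79.6 / 1000
= 229725.6 / 1000
= 229.73 g

229.73


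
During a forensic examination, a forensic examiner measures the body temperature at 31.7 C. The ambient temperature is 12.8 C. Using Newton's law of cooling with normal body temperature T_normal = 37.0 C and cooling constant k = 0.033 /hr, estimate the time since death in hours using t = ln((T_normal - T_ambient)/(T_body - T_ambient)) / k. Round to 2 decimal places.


Using Newton's law of cooling:
t = ln((T_normal - T_ambient) / (T_body - T_ambient)) / k
T_normal - T_ambient = 24.2
T_body - T_ambient = 18.9
Ratio = 1.280423
ln(ratio) = 0.24719
t = 0.24719 / 0.033 = 7.49 hours

7.49


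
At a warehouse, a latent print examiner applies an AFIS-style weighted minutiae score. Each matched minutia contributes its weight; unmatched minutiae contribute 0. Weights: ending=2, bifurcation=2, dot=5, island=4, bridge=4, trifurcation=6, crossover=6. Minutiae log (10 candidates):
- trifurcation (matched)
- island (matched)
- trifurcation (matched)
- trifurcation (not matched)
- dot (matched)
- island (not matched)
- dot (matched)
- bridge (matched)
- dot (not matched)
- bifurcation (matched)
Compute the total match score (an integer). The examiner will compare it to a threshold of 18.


Weighted minutiae match score:
  trifurcation: matched, +6 (running total 6)
  island: matched, +4 (running total 10)
  trifurcation: matched, +6 (running total 16)
  trifurcation: not matched, +0
  dot: matched, +5 (running total 21)
  island: not matched, +0
  dot: matched, +5 (running total 26)
  bridge: matched, +4 (running total 30)
  dot: not matched, +0
  bifurcation: matched, +2 (running total 32)
Total score = 32
Threshold = 18; verdict = identification

32


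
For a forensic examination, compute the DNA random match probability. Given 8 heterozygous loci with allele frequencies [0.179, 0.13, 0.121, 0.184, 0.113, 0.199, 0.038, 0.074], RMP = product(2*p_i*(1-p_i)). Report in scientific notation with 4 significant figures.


Computing RMP for 8 loci:
Locus 1: 2 * 0.179 * 0.821 = 0.293918
Locus 2: 2 * 0.13 * 0.87 = 0.2262
Locus 3: 2 * 0.121 * 0.879 = 0.212718
Locus 4: 2 * 0.184 * 0.816 = 0.300288
Locus 5: 2 * 0.113 * 0.887 = 0.200462
Locus 6: 2 * 0.199 * 0.801 = 0.318798
Locus 7: 2 * 0.038 * 0.962 = 0.073112
Locus 8: 2 * 0.074 * 0.926 = 0.137048
RMP = 2.719e-06

2.719e-06


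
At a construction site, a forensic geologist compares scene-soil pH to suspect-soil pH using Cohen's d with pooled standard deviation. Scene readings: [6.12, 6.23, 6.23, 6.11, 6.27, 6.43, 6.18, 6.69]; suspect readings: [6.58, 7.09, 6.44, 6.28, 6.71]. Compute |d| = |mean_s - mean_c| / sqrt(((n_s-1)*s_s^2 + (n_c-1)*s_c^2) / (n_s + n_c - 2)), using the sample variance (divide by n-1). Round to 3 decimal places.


Pooled-variance Cohen's d for soil pH comparison:
Scene mean = 50.26 / 8 = 6.2825
Suspect mean = 33.1 / 5 = 6.62
Scene sample variance s_s^2 = 0.037164
Suspect sample variance s_c^2 = 0.09465
Pooled variance = ((n_s-1)*s_s^2 + (n_c-1)*s_c^2) / (n_s + n_c - 2) = 0.058068
Pooled SD = sqrt(0.058068) = 0.240973
Mean difference = -0.3375
|d| = |-0.3375| / 0.240973 = 1.401

1.401


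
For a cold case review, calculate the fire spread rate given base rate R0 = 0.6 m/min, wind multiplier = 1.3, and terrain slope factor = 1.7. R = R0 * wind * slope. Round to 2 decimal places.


Fire spread rate calculation:
R = R0 * wind_factor * slope_factor
= 0.6 * 1.3 * 1.7
= 0.78 * 1.7
= 1.33 m/min

1.33


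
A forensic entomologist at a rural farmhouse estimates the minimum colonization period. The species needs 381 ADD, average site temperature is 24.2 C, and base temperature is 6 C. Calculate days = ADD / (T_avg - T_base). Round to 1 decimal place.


Insect development time:
Effective temperature = avg_temp - T_base = 24.2 - 6 = 18.2 C
Days = ADD / effective_temp = 381 / 18.2 = 20.9 days

20.9


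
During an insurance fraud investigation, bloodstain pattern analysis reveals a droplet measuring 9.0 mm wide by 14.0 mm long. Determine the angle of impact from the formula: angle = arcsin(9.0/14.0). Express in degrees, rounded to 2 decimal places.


Blood spatter impact angle calculation:
width / length = 9.0 / 14.0 = 0.642857
angle = arcsin(0.642857)
angle = 40.01 degrees

40.01


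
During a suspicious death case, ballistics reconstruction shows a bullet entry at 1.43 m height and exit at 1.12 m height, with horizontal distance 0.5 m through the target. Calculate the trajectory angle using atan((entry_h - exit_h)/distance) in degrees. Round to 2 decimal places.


Bullet trajectory angle:
Height difference = 1.43 - 1.12 = 0.31 m
angle = atan(0.31 / 0.5)
angle = atan(0.62)
angle = 31.80 degrees

31.80


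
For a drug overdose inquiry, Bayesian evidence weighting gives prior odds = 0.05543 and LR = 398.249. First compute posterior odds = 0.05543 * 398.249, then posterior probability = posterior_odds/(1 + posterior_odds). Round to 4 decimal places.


Bayesian evidence evaluation:
Posterior odds = prior_odds * LR = 0.05543 * 398.249 = 22.07494
Posterior probability = posterior_odds / (1 + posterior_odds)
= 22.07494 / (1 + 22.07494)
= 22.07494 / 23.07494
= 0.9567

0.9567


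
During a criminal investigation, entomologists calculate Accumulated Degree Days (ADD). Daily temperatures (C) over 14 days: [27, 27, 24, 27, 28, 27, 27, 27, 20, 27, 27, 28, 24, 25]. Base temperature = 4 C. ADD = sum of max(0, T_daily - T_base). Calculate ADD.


Computing ADD day by day:
Day 1: max(0, 27 - 4) = 23
Day 2: max(0, 27 - 4) = 23
Day 3: max(0, 24 - 4) = 20
Day 4: max(0, 27 - 4) = 23
Day 5: max(0, 28 - 4) = 24
Day 6: max(0, 27 - 4) = 23
Day 7: max(0, 27 - 4) = 23
Day 8: max(0, 27 - 4) = 23
Day 9: max(0, 20 - 4) = 16
Day 10: max(0, 27 - 4) = 23
Day 11: max(0, 27 - 4) = 23
Day 12: max(0, 28 - 4) = 24
Day 13: max(0, 24 - 4) = 20
Day 14: max(0, 25 - 4) = 21
Total ADD = 309

309


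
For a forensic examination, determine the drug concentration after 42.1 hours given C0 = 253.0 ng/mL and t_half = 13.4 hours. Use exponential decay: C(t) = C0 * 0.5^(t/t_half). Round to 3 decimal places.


Drug concentration decay:
Number of half-lives = t / t_half = 42.1 / 13.4 = 3.141791
Decay factor = 0.5^3.141791 = 0.11329915
C(t) = 253.0 * 0.11329915 = 28.665 ng/mL

28.665


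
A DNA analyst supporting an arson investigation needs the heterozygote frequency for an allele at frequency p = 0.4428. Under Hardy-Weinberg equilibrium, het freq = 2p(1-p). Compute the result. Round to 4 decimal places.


Hardy-Weinberg heterozygote frequency:
q = 1 - p = 1 - 0.4428 = 0.5572
2pq = 2 * 0.4428 * 0.5572 = 0.4935

0.4935


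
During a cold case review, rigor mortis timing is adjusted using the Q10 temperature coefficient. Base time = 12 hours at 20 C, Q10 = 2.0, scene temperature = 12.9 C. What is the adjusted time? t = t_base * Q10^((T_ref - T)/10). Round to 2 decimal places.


Rigor mortis time adjustment:
Exponent = (T_ref - T_actual) / 10 = (20 - 12.9) / 10 = 0.71
Q10 factor = 2.0^0.71 = 1.6358
t_adjusted = 12 * 1.6358 = 19.63 hours

19.63


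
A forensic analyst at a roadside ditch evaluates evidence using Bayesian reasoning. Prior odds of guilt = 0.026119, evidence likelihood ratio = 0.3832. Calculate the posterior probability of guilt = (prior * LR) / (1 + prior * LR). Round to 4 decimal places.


Bayesian evidence evaluation:
Posterior odds = prior_odds * LR = 0.026119 * 0.3832 = 0.0100088
Posterior probability = posterior_odds / (1 + posterior_odds)
= 0.0100088 / (1 + 0.0100088)
= 0.0100088 / 1.0100088
= 0.0099

0.0099


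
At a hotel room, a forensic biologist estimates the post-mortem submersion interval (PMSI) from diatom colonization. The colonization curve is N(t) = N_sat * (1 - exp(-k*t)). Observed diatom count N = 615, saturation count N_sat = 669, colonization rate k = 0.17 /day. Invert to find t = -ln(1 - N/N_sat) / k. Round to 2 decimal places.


PMSI from diatom colonization curve:
N / N_sat = 615 / 669 = 0.919283
1 - N/N_sat = 0.080717
ln(1 - N/N_sat) = -2.516806
t = -ln(1 - N/N_sat) / k = -(-2.516806) / 0.17 = 14.80 days

14.80


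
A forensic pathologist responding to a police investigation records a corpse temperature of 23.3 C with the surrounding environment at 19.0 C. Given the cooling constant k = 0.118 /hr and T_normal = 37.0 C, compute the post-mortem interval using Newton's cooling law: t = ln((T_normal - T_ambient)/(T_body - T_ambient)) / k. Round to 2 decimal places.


Using Newton's law of cooling:
t = ln((T_normal - T_ambient) / (T_body - T_ambient)) / k
T_normal - T_ambient = 18.0
T_body - T_ambient = 4.3
Ratio = 4.186047
ln(ratio) = 1.431757
t = 1.431757 / 0.118 = 12.13 hours

12.13


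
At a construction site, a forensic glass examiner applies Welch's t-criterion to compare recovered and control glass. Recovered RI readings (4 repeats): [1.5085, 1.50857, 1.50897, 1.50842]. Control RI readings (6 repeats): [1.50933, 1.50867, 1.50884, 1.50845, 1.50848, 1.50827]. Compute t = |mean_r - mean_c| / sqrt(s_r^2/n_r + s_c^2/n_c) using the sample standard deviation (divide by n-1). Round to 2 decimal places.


Welch's t-criterion for glass RI comparison:
Recovered mean = sum / n_r = 6.03446 / 4 = 1.508615
Control mean = sum / n_c = 9.05204 / 6 = 1.5086733
Recovered sample variance s_r^2 = 5.97667e-08
Control sample variance s_c^2 = 1.41787e-07
Welch SE (unpooled) = sqrt(s_r^2/n_r + s_c^2/n_c) = sqrt(1.49417e-08 + 2.36311e-08) = sqrt(3.85728e-08) = 0.0001964
|mean_r - mean_c| = 5.83333e-05
t = 5.83333e-05 / 0.0001964 = 0.30

0.30


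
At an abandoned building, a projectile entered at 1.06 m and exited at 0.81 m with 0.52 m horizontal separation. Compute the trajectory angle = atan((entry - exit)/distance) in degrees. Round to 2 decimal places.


Bullet trajectory angle:
Height difference = 1.06 - 0.81 = 0.25 m
angle = atan(0.25 / 0.52)
angle = atan(0.480769)
angle = 25.68 degrees

25.68


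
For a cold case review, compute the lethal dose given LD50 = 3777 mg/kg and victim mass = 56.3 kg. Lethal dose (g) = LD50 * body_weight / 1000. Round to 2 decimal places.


Lethal dose calculation:
Lethal dose = LD50 * body_weight / 1000
= 3777 * 56.3 / 1000
= 212645.1 / 1000
= 212.65 g

212.65


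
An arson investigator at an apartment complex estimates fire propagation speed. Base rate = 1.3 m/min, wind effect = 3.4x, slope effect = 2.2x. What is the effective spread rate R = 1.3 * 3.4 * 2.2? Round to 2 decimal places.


Fire spread rate calculation:
R = R0 * wind_factor * slope_factor
= 1.3 * 3.4 * 2.2
= 4.42 * 2.2
= 9.72 m/min

9.72


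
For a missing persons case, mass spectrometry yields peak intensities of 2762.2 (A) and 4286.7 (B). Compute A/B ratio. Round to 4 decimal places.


Spectral peak ratio:
Peak A = 2762.2 counts
Peak B = 4286.7 counts
Ratio = 2762.2 / 4286.7 = 0.6444

0.6444


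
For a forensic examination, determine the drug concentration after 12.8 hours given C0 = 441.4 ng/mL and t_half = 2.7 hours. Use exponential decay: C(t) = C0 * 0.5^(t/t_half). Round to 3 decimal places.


Drug concentration decay:
Number of half-lives = t / t_half = 12.8 / 2.7 = 4.740741
Decay factor = 0.5^4.740741 = 0.03740199
C(t) = 441.4 * 0.03740199 = 16.509 ng/mL

16.509


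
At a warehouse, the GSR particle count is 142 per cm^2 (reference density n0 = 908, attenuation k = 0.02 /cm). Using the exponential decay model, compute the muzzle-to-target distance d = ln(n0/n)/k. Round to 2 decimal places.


GSR distance calculation:
n0/n = 908 / 142 = 6.394366
ln(n0/n) = 1.855417
d = 1.855417 / 0.02 = 92.77 cm

92.77


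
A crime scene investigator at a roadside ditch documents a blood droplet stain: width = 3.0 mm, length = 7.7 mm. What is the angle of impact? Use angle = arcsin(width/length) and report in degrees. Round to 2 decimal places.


Blood spatter impact angle calculation:
width / length = 3.0 / 7.7 = 0.38961
angle = arcsin(0.38961)
angle = 22.93 degrees

22.93


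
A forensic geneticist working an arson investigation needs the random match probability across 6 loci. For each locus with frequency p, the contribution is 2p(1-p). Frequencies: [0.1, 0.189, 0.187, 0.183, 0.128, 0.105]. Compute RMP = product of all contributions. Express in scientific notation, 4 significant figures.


Computing RMP for 6 loci:
Locus 1: 2 * 0.1 * 0.9 = 0.18
Locus 2: 2 * 0.189 * 0.811 = 0.306558
Locus 3: 2 * 0.187 * 0.813 = 0.304062
Locus 4: 2 * 0.183 * 0.817 = 0.299022
Locus 5: 2 * 0.128 * 0.872 = 0.223232
Locus 6: 2 * 0.105 * 0.895 = 0.18795
RMP = 2.105e-04

2.105e-04


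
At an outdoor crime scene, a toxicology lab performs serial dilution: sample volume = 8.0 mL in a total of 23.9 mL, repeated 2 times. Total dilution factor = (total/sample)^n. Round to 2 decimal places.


Dilution factor calculation:
Single dilution = V_total / V_sample = 23.9 / 8.0 ≈ 2.9875
Number of dilutions = 2
Total DF = (23.9 / 8.0)^2 (full precision, rounded at the end) = 8.93

8.93


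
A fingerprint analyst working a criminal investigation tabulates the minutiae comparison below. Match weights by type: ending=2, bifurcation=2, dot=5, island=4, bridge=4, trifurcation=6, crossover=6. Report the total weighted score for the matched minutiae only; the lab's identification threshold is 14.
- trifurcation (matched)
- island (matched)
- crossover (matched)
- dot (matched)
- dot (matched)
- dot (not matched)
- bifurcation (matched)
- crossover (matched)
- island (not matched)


Weighted minutiae match score:
  trifurcation: matched, +6 (running total 6)
  island: matched, +4 (running total 10)
  crossover: matched, +6 (running total 16)
  dot: matched, +5 (running total 21)
  dot: matched, +5 (running total 26)
  dot: not matched, +0
  bifurcation: matched, +2 (running total 28)
  crossover: matched, +6 (running total 34)
  island: not matched, +0
Total score = 34
Threshold = 14; verdict = identification

34


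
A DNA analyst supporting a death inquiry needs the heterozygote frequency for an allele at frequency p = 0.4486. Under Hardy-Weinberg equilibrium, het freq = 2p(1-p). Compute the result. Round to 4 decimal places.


Hardy-Weinberg heterozygote frequency:
q = 1 - p = 1 - 0.4486 = 0.5514
2pq = 2 * 0.4486 * 0.5514 = 0.4947

0.4947
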